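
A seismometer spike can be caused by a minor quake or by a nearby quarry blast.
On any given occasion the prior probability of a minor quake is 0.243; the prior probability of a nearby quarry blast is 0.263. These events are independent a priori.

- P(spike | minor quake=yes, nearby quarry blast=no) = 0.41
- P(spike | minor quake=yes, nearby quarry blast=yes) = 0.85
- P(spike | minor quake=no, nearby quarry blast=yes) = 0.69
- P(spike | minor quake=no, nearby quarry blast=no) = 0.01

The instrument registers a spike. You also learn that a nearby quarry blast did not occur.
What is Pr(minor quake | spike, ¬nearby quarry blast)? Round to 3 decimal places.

Pr(minor quake | spike, ¬nearby quarry blast) ≈ 0.929

P(spike | ¬nearby quarry blast) = 0.01*0.757 + 0.41*0.243 = 0.007570 + 0.099630 = 0.107200
The minor quake-present share is 0.41*0.243 = 0.099630.
Hence the posterior is 0.099630/0.107200 ≈ 0.929.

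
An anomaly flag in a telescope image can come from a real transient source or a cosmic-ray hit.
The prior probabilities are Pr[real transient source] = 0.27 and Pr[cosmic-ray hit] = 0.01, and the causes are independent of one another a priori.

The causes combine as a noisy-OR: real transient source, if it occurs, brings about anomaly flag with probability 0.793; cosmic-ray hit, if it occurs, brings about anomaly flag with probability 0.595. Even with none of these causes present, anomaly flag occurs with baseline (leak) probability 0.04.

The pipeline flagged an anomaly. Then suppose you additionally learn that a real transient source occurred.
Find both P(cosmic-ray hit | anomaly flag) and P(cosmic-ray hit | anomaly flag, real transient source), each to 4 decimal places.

P(cosmic-ray hit | anomaly flag) ≈ 0.0278; P(cosmic-ray hit | anomaly flag, real transient source) ≈ 0.0115

Under noisy-OR, P(anomaly flag | causes) = 1 − (1−0.04)·∏(1−qᵢ) over the active causes.
Sum P(anomaly flag|·) weighted by the priors over the 4 (real transient source, cosmic-ray hit) configurations:
  P(anomaly flag) = 0.04·0.73·0.99 + 0.6112·0.73·0.01 + 0.80128·0.27·0.99 + 0.919518·0.27·0.01
        = 0.028908 + 0.004462 + 0.214182 + 0.002483 = 0.250035
Configurations with cosmic-ray hit contribute 0.006945, so
  P(cosmic-ray hit | anomaly flag) = 0.006945 / 0.250035 ≈ 0.0278

Now condition on the additional information:
P(anomaly flag | real transient source) = 0.80128×0.99 + 0.919518×0.01 = 0.793267 + 0.009195 = 0.802462
The cosmic-ray hit-present share is 0.919518×0.01 = 0.009195.
So P(cosmic-ray hit | anomaly flag, real transient source) = 0.009195/0.802462 ≈ 0.0115.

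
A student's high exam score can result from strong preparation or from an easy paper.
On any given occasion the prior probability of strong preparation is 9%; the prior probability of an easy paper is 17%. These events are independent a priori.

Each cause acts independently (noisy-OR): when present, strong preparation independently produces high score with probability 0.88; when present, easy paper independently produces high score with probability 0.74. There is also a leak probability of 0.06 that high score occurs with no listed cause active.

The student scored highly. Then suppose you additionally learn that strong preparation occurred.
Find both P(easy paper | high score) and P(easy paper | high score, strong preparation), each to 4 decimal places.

Under noisy-OR, P(high score | causes) = 1 − (1−0.06)·∏(1−qᵢ) over the active causes.
Sum P(high score|·) weighted by the priors over the 4 (strong preparation, easy paper) configurations:
  P(high score) = 0.06·0.91·0.83 + 0.7556·0.91·0.17 + 0.8872·0.09·0.83 + 0.970672·0.09·0.17
        = 0.045318 + 0.116891 + 0.066274 + 0.014851 = 0.243334
Keeping only the easy paper-present terms gives 0.131742, so
  P(easy paper | high score) = 0.131742 / 0.243334 ≈ 0.5414

Now condition on the additional information:
Numerator (weight on configurations with easy paper): 0.970672·0.17 = 0.165014
The normalizing constant is 0.8872·0.83 + 0.970672·0.17 = 0.901390
Posterior = 0.165014 / 0.901390 ≈ 0.1831

P(easy paper | high score) ≈ 0.5414; P(easy paper | high score, strong preparation) ≈ 0.1831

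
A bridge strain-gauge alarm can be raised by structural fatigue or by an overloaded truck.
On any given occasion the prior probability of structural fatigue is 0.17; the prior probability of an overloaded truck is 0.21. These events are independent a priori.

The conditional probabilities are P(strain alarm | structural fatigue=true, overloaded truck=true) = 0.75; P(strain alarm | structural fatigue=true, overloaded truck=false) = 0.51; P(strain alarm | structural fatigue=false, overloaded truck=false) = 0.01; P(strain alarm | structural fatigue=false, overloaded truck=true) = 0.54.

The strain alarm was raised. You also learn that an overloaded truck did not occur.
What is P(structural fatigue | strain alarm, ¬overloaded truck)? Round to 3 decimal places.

P(structural fatigue | strain alarm, ¬overloaded truck) ≈ 0.913

Weight on structural fatigue=true, given the evidence: 0.51×0.17 = 0.086700
The normalizing constant is 0.01×0.83 + 0.51×0.17 = 0.095000
P(structural fatigue | strain alarm, ¬overloaded truck) = 0.086700/0.095000 ≈ 0.913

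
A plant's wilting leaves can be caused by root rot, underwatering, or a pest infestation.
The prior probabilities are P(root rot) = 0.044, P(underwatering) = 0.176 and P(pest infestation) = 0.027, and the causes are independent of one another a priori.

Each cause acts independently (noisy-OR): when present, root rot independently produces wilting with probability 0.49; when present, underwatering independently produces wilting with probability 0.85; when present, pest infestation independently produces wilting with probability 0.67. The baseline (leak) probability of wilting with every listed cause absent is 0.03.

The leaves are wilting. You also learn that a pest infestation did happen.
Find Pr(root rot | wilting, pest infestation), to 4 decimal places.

Under noisy-OR, P(wilting | causes) = 1 − (1−0.03)·∏(1−qᵢ) over the active causes.
For the numerator, keep only root rot=true terms: 0.030337 + 0.007554 = 0.037891
Normalizer over all consistent configurations: 0.6799*0.956*0.824 + 0.951985*0.956*0.176 + 0.836749*0.044*0.824 + 0.975512*0.044*0.176 = 0.733655
P(root rot | wilting, pest infestation) = 0.037891/0.733655 ≈ 0.0516

Pr(root rot | wilting, pest infestation) ≈ 0.0516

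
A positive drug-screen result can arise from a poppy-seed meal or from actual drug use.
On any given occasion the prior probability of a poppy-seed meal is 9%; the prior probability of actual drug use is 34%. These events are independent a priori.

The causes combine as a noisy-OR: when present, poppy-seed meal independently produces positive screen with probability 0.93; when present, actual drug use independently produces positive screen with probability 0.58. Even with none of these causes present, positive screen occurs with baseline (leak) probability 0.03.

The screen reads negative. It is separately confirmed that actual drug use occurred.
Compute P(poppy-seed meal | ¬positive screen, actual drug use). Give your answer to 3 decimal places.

Under noisy-OR, P(positive screen | causes) = 1 − (1−0.03)·∏(1−qᵢ) over the active causes.
By total probability over both values of poppy-seed meal:
  P(¬positive screen | actual drug use) = 0.4074×0.91 + 0.028518×0.09
        = 0.370734 + 0.002567 = 0.373301
Keeping only the poppy-seed meal-present terms gives 0.002567, so
  P(poppy-seed meal | ¬positive screen, actual drug use) = 0.002567 / 0.373301 ≈ 0.007

P(poppy-seed meal | ¬positive screen, actual drug use) ≈ 0.007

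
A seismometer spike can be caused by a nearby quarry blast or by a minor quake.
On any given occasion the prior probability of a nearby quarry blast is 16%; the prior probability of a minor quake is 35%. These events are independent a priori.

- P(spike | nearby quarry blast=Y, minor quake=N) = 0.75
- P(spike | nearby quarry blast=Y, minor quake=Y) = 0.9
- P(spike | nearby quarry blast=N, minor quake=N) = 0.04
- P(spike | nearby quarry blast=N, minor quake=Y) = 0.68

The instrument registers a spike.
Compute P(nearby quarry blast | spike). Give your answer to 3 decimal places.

Numerator (weight on configurations with nearby quarry blast): 0.078000 + 0.050400 = 0.128400
Normalizer over all consistent configurations: 0.04*0.84*0.65 + 0.68*0.84*0.35 + 0.75*0.16*0.65 + 0.9*0.16*0.35 = 0.350160
P(nearby quarry blast | spike) = 0.128400/0.350160 ≈ 0.367

P(nearby quarry blast | spike) ≈ 0.367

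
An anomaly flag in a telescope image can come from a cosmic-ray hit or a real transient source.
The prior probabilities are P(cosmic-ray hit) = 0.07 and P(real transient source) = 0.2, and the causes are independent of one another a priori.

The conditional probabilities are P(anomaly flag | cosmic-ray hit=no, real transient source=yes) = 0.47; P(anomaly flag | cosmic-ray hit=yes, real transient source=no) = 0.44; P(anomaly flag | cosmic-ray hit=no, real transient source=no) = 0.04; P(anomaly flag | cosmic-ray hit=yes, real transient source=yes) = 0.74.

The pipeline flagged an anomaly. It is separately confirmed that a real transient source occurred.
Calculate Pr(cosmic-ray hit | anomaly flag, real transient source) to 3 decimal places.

P(anomaly flag | real transient source) = 0.47*0.93 + 0.74*0.07 = 0.437100 + 0.051800 = 0.488900
Of this, 0.051800 comes from 0.74*0.07 (the cosmic-ray hit=true cases).
P(cosmic-ray hit | anomaly flag, real transient source) = 0.051800 / 0.488900 ≈ 0.106

Pr(cosmic-ray hit | anomaly flag, real transient source) ≈ 0.106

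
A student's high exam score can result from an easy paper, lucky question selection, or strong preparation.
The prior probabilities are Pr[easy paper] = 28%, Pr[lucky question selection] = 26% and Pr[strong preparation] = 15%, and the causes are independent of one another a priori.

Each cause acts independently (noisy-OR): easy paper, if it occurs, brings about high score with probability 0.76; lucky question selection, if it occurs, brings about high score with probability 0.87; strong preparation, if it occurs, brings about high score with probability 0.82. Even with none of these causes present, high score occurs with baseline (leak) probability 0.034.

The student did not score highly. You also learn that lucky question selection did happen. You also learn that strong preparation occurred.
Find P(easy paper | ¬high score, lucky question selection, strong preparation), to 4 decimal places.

Under noisy-OR, P(high score | causes) = 1 − (1−0.034)·∏(1−qᵢ) over the active causes.
Enumerate both values of easy paper and weight by the priors:
  P(¬high score | lucky question selection, strong preparation) = 0.022604×0.72 + 0.005425×0.28
        = 0.016275 + 0.001519 = 0.017794
Keeping only the easy paper-present terms gives 0.001519, so
  P(easy paper | ¬high score, lucky question selection, strong preparation) = 0.001519 / 0.017794 ≈ 0.0854

P(easy paper | ¬high score, lucky question selection, strong preparation) ≈ 0.0854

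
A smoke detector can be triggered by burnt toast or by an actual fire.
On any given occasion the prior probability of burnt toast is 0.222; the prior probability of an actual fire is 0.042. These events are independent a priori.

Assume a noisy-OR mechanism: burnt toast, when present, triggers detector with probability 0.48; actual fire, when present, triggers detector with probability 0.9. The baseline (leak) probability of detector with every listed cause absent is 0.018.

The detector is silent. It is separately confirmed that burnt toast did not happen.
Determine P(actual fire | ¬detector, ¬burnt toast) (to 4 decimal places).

Under noisy-OR, P(detector | causes) = 1 − (1−0.018)·∏(1−qᵢ) over the active causes.
Weight on actual fire=true, given the evidence: 0.0982*0.042 = 0.004124
Denominator P(¬detector | ¬burnt toast): 0.982*0.958 + 0.0982*0.042 = 0.944880
P(actual fire | ¬detector, ¬burnt toast) = 0.004124/0.944880 ≈ 0.0044

P(actual fire | ¬detector, ¬burnt toast) ≈ 0.0044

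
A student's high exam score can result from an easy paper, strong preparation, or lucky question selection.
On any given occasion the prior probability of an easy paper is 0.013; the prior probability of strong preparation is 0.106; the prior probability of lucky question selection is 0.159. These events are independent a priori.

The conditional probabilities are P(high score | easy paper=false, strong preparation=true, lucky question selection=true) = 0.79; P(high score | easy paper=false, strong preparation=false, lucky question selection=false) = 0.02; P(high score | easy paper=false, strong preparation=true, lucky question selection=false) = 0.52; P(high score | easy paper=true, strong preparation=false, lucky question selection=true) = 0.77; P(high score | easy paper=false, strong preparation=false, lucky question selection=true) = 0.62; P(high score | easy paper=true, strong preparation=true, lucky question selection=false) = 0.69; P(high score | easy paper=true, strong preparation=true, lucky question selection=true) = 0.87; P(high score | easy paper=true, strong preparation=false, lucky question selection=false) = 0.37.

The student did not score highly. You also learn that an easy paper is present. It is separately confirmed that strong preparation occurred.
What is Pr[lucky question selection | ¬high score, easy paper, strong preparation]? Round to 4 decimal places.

Numerator (weight on configurations with lucky question selection): 0.13·0.159 = 0.020670
The normalizing constant is 0.31·0.841 + 0.13·0.159 = 0.281380
P(lucky question selection | ¬high score, easy paper, strong preparation) = 0.020670/0.281380 ≈ 0.0735

Pr[lucky question selection | ¬high score, easy paper, strong preparation] ≈ 0.0735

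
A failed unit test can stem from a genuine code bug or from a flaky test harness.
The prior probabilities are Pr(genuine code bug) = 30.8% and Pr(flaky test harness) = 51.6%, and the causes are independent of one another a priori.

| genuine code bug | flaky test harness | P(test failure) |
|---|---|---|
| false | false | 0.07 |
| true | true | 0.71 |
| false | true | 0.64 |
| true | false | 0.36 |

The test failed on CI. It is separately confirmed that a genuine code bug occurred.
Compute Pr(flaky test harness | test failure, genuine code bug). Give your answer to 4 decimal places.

Sum P(test failure|·) weighted by the priors over both values of flaky test harness:
  P(test failure | genuine code bug) = 0.36·0.484 + 0.71·0.516
        = 0.174240 + 0.366360 = 0.540600
The terms with flaky test harness present sum to 0.366360, so
  P(flaky test harness | test failure, genuine code bug) = 0.366360 / 0.540600 ≈ 0.6777

Pr(flaky test harness | test failure, genuine code bug) ≈ 0.6777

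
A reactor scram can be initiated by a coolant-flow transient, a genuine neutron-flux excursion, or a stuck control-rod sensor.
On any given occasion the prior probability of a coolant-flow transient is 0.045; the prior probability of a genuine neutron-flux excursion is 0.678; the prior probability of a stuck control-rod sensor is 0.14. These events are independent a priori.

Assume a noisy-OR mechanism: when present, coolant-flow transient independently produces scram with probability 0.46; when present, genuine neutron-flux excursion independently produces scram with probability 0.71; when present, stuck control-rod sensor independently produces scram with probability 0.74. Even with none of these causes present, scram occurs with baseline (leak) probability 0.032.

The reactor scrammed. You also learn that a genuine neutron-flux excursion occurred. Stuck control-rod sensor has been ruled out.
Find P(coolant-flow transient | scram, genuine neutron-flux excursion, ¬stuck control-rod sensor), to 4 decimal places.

P(coolant-flow transient | scram, genuine neutron-flux excursion, ¬stuck control-rod sensor) ≈ 0.0527

Under noisy-OR, P(scram | causes) = 1 − (1−0.032)·∏(1−qᵢ) over the active causes.
P(scram | genuine neutron-flux excursion, ¬stuck control-rod sensor) = 0.71928*0.955 + 0.848411*0.045 = 0.686912 + 0.038178 = 0.725090
Of this, 0.038178 comes from 0.848411*0.045 (the coolant-flow transient=true cases).
So P(coolant-flow transient | scram, genuine neutron-flux excursion, ¬stuck control-rod sensor) = 0.038178/0.725090 ≈ 0.0527.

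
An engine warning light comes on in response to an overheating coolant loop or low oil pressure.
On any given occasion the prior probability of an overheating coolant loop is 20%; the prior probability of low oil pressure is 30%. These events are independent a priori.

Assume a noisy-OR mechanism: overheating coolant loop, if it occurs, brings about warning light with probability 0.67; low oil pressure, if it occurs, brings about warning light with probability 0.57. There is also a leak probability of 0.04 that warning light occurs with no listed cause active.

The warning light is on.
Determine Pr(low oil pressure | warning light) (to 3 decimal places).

Pr(low oil pressure | warning light) ≈ 0.620

Under noisy-OR, P(warning light | causes) = 1 − (1−0.04)·∏(1−qᵢ) over the active causes.
By total probability over the 4 (overheating coolant loop, low oil pressure) configurations:
  P(warning light) = 0.04·0.8·0.7 + 0.5872·0.8·0.3 + 0.6832·0.2·0.7 + 0.863776·0.2·0.3
        = 0.022400 + 0.140928 + 0.095648 + 0.051827 = 0.310803
The terms with low oil pressure present sum to 0.192755, so
  P(low oil pressure | warning light) = 0.192755 / 0.310803 ≈ 0.620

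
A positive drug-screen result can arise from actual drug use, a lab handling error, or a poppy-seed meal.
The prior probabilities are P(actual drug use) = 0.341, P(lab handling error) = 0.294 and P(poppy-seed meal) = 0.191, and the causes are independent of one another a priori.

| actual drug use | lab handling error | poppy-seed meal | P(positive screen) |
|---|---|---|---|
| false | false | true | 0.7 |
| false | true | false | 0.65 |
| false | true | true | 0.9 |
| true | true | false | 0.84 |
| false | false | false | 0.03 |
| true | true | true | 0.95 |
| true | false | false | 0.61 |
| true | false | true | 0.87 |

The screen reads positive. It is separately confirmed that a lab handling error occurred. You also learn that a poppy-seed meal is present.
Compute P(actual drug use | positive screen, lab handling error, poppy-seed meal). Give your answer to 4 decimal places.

Enumerate both values of actual drug use and weight by the priors:
  P(positive screen | lab handling error, poppy-seed meal) = 0.9×0.659 + 0.95×0.341
        = 0.593100 + 0.323950 = 0.917050
Keeping only the actual drug use-present terms gives 0.323950, so
  P(actual drug use | positive screen, lab handling error, poppy-seed meal) = 0.323950 / 0.917050 ≈ 0.3533

P(actual drug use | positive screen, lab handling error, poppy-seed meal) ≈ 0.3533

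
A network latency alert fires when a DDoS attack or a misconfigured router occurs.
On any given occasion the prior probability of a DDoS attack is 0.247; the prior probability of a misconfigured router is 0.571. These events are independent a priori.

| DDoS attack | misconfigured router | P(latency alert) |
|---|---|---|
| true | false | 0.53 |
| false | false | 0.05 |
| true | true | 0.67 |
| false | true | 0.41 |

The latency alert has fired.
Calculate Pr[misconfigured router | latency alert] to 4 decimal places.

For the numerator, keep only misconfigured router=true terms: 0.176285 + 0.094495 = 0.270780
Denominator P(latency alert): 0.05×0.753×0.429 + 0.41×0.753×0.571 + 0.53×0.247×0.429 + 0.67×0.247×0.571 = 0.343092
Posterior = 0.270780 / 0.343092 ≈ 0.7892

Pr[misconfigured router | latency alert] ≈ 0.7892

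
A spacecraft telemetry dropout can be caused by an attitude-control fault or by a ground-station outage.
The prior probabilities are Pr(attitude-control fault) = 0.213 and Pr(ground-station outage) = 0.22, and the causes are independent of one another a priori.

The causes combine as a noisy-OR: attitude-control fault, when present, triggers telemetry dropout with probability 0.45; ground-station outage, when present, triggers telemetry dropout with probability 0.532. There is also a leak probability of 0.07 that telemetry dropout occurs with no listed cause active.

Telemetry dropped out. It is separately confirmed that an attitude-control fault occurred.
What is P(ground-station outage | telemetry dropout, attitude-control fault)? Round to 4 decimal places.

Under noisy-OR, P(telemetry dropout | causes) = 1 − (1−0.07)·∏(1−qᵢ) over the active causes.
P(telemetry dropout | attitude-control fault) = 0.4885·0.78 + 0.760618·0.22 = 0.381030 + 0.167336 = 0.548366
The ground-station outage-present share is 0.760618·0.22 = 0.167336.
P(ground-station outage | telemetry dropout, attitude-control fault) = 0.167336 / 0.548366 ≈ 0.3052

P(ground-station outage | telemetry dropout, attitude-control fault) ≈ 0.3052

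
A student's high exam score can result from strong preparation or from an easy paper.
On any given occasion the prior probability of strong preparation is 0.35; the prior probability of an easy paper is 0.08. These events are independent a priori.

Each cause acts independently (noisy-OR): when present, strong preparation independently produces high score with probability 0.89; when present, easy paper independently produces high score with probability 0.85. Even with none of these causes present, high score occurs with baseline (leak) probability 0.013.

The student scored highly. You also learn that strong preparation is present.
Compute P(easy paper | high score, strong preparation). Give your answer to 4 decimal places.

Under noisy-OR, P(high score | causes) = 1 − (1−0.013)·∏(1−qᵢ) over the active causes.
P(high score | strong preparation) = 0.89143*0.92 + 0.983715*0.08 = 0.820116 + 0.078697 = 0.898813
Restricting to configurations with easy paper present: 0.983715*0.08 = 0.078697.
P(easy paper | high score, strong preparation) = 0.078697 / 0.898813 ≈ 0.0876

P(easy paper | high score, strong preparation) ≈ 0.0876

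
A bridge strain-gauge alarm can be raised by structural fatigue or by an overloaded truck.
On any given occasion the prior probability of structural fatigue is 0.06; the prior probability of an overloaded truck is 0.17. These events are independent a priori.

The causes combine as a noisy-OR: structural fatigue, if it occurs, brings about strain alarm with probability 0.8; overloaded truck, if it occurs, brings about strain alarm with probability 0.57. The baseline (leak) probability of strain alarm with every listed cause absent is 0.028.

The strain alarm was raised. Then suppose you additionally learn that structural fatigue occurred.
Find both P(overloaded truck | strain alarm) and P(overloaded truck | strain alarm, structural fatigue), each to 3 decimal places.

P(overloaded truck | strain alarm) ≈ 0.623; P(overloaded truck | strain alarm, structural fatigue) ≈ 0.189

Under noisy-OR, P(strain alarm | causes) = 1 − (1−0.028)·∏(1−qᵢ) over the active causes.
By total probability over the 4 (structural fatigue, overloaded truck) configurations:
  P(strain alarm) = 0.028*0.94*0.83 + 0.58204*0.94*0.17 + 0.8056*0.06*0.83 + 0.916408*0.06*0.17
        = 0.021846 + 0.093010 + 0.040119 + 0.009347 = 0.164322
Configurations with overloaded truck contribute 0.102357, so
  P(overloaded truck | strain alarm) = 0.102357 / 0.164322 ≈ 0.623

Now also conditioning on structural fatigue=true:
P(strain alarm | structural fatigue) = 0.8056*0.83 + 0.916408*0.17 = 0.668648 + 0.155789 = 0.824437
The overloaded truck-present share is 0.916408*0.17 = 0.155789.
Hence the posterior is 0.155789/0.824437 ≈ 0.189.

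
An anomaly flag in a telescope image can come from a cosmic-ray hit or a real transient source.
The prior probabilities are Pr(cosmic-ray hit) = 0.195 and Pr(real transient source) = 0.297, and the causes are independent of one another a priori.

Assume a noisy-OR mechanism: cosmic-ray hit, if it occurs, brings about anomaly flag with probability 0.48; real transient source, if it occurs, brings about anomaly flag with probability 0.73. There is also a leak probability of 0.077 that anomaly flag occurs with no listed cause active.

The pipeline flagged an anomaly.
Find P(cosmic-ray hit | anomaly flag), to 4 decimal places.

Under noisy-OR, P(anomaly flag | causes) = 1 − (1−0.077)·∏(1−qᵢ) over the active causes.
Enumerate the 4 (cosmic-ray hit, real transient source) configurations and weight by the priors:
  P(anomaly flag) = 0.077*0.805*0.703 + 0.75079*0.805*0.297 + 0.52004*0.195*0.703 + 0.870411*0.195*0.297
        = 0.043575 + 0.179503 + 0.071290 + 0.050410 = 0.344778
Configurations with cosmic-ray hit contribute 0.121700, so
  P(cosmic-ray hit | anomaly flag) = 0.121700 / 0.344778 ≈ 0.3530

P(cosmic-ray hit | anomaly flag) ≈ 0.3530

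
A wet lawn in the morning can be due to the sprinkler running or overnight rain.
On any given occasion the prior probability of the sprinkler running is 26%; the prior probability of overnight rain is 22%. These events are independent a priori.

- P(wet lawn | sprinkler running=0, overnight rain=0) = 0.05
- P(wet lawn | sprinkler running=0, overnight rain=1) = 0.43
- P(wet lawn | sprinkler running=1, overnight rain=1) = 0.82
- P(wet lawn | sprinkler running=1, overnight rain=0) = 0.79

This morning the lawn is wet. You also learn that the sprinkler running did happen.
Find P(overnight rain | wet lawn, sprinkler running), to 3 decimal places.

Enumerate both values of overnight rain and weight by the priors:
  P(wet lawn | sprinkler running) = 0.79*0.78 + 0.82*0.22
        = 0.616200 + 0.180400 = 0.796600
Configurations with overnight rain contribute 0.180400, so
  P(overnight rain | wet lawn, sprinkler running) = 0.180400 / 0.796600 ≈ 0.226

P(overnight rain | wet lawn, sprinkler running) ≈ 0.226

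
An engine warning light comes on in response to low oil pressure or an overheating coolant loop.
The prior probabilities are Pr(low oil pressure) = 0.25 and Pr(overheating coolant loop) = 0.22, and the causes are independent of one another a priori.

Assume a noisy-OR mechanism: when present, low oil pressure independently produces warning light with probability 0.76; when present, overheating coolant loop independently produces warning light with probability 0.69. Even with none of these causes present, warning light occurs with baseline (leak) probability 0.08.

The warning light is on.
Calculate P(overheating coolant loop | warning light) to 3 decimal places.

Under noisy-OR, P(warning light | causes) = 1 − (1−0.08)·∏(1−qᵢ) over the active causes.
By total probability over the 4 (low oil pressure, overheating coolant loop) configurations:
  P(warning light) = 0.08×0.75×0.78 + 0.7148×0.75×0.22 + 0.7792×0.25×0.78 + 0.931552×0.25×0.22
        = 0.046800 + 0.117942 + 0.151944 + 0.051235 = 0.367921
Configurations with overheating coolant loop contribute 0.169177, so
  P(overheating coolant loop | warning light) = 0.169177 / 0.367921 ≈ 0.460

P(overheating coolant loop | warning light) ≈ 0.460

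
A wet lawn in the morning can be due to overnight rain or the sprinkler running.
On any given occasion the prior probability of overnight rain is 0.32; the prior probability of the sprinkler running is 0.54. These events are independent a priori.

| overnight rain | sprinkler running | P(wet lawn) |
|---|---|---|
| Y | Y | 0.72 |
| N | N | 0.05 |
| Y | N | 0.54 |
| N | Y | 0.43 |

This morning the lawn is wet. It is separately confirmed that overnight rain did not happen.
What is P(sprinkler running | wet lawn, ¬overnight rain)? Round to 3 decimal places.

P(wet lawn | ¬overnight rain) = 0.05*0.46 + 0.43*0.54 = 0.023000 + 0.232200 = 0.255200
The sprinkler running-present share is 0.43*0.54 = 0.232200.
P(sprinkler running | wet lawn, ¬overnight rain) = 0.232200 / 0.255200 ≈ 0.910

P(sprinkler running | wet lawn, ¬overnight rain) ≈ 0.910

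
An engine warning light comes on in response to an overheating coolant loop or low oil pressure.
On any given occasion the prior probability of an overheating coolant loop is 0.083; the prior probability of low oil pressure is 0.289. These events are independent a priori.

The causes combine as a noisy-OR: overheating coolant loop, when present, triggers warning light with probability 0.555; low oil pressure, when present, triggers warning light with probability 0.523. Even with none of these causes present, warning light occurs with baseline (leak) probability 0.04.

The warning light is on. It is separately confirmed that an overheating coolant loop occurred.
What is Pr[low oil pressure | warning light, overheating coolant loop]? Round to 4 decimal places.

Pr[low oil pressure | warning light, overheating coolant loop] ≈ 0.3610

Under noisy-OR, P(warning light | causes) = 1 − (1−0.04)·∏(1−qᵢ) over the active causes.
By total probability over both values of low oil pressure:
  P(warning light | overheating coolant loop) = 0.5728*0.711 + 0.796226*0.289
        = 0.407261 + 0.230109 = 0.637370
Configurations with low oil pressure contribute 0.230109, so
  P(low oil pressure | warning light, overheating coolant loop) = 0.230109 / 0.637370 ≈ 0.3610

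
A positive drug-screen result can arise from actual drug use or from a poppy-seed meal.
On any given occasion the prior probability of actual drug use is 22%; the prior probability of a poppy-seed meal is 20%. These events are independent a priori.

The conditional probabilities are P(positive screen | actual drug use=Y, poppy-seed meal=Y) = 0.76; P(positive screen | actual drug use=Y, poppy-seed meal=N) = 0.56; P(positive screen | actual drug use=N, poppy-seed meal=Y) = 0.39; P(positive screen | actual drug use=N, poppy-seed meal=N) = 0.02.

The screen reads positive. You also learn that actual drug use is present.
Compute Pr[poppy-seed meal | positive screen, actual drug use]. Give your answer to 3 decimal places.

Pr[poppy-seed meal | positive screen, actual drug use] ≈ 0.253

By total probability over both values of poppy-seed meal:
  P(positive screen | actual drug use) = 0.56*0.8 + 0.76*0.2
        = 0.448000 + 0.152000 = 0.600000
The terms with poppy-seed meal present sum to 0.152000, so
  P(poppy-seed meal | positive screen, actual drug use) = 0.152000 / 0.600000 ≈ 0.253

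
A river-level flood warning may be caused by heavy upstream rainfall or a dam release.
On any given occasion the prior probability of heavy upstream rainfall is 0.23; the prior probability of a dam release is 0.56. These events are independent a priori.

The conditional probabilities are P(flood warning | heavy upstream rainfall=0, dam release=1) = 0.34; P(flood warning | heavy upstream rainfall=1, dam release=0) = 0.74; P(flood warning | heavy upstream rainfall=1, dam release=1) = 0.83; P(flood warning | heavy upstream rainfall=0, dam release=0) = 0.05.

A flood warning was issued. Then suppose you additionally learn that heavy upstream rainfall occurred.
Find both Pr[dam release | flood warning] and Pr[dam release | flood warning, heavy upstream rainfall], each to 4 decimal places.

Pr[dam release | flood warning] ≈ 0.7341; Pr[dam release | flood warning, heavy upstream rainfall] ≈ 0.5881

P(flood warning) = 0.05·0.77·0.44 + 0.34·0.77·0.56 + 0.74·0.23·0.44 + 0.83·0.23·0.56 = 0.016940 + 0.146608 + 0.074888 + 0.106904 = 0.345340
The dam release-present share is 0.146608 + 0.106904 = 0.253512.
So P(dam release | flood warning) = 0.253512/0.345340 ≈ 0.7341.

With the extra evidence:
P(flood warning | heavy upstream rainfall) = 0.74·0.44 + 0.83·0.56 = 0.325600 + 0.464800 = 0.790400
The dam release-present share is 0.83·0.56 = 0.464800.
So P(dam release | flood warning, heavy upstream rainfall) = 0.464800/0.790400 ≈ 0.5881.
This is intercausal reasoning (explaining away): once heavy upstream rainfall accounts for the flood warning, dam release becomes less likely.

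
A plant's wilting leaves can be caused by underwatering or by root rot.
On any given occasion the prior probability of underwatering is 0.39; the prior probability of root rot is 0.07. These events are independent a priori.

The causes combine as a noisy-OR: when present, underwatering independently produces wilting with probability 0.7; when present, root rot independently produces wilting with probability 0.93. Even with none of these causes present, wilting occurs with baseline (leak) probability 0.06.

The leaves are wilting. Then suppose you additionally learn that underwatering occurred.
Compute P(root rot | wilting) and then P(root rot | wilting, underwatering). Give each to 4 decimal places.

Under noisy-OR, P(wilting | causes) = 1 − (1−0.06)·∏(1−qᵢ) over the active causes.
Weight on root rot=true, given the evidence: 0.039890 + 0.026761 = 0.066651
Normalizer over all consistent configurations: 0.06×0.61×0.93 + 0.9342×0.61×0.07 + 0.718×0.39×0.93 + 0.98026×0.39×0.07 = 0.361108
P(root rot | wilting) = 0.066651/0.361108 ≈ 0.1846

Now also conditioning on underwatering=true:
Weight on root rot=true, given the evidence: 0.98026*0.07 = 0.068618
Normalizer over all consistent configurations: 0.718*0.93 + 0.98026*0.07 = 0.736358
P(root rot | wilting, underwatering) = 0.068618/0.736358 ≈ 0.0932

P(root rot | wilting) ≈ 0.1846; P(root rot | wilting, underwatering) ≈ 0.0932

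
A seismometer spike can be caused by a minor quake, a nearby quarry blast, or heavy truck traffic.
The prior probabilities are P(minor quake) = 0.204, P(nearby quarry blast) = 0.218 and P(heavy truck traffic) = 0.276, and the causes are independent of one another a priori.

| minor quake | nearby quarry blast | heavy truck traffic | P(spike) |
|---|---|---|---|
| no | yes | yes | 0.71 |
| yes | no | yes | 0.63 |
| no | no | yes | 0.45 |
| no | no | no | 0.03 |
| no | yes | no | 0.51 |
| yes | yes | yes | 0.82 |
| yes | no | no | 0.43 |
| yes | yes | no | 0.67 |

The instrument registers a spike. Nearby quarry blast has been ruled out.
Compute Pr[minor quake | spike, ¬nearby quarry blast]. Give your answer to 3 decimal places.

Pr[minor quake | spike, ¬nearby quarry blast] ≈ 0.460

Numerator (weight on configurations with minor quake): 0.063509 + 0.035472 = 0.098981
Denominator P(spike | ¬nearby quarry blast): 0.03·0.796·0.724 + 0.45·0.796·0.276 + 0.43·0.204·0.724 + 0.63·0.204·0.276 = 0.215133
Posterior = 0.098981 / 0.215133 ≈ 0.460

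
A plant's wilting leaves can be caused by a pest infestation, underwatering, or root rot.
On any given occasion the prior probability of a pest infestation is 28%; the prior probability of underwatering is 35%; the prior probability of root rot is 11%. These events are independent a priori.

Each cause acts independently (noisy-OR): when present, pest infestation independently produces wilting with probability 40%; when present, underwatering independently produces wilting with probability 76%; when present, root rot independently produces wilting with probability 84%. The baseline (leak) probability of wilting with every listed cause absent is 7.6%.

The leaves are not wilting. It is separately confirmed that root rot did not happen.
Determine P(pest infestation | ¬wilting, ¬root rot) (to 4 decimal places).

Under noisy-OR, P(wilting | causes) = 1 − (1−0.076)·∏(1−qᵢ) over the active causes.
Numerator (weight on configurations with pest infestation): 0.100901 + 0.013039 = 0.113940
Denominator P(¬wilting | ¬root rot): 0.924*0.72*0.65 + 0.22176*0.72*0.35 + 0.5544*0.28*0.65 + 0.133056*0.28*0.35 = 0.602256
Posterior = 0.113940 / 0.602256 ≈ 0.1892

P(pest infestation | ¬wilting, ¬root rot) ≈ 0.1892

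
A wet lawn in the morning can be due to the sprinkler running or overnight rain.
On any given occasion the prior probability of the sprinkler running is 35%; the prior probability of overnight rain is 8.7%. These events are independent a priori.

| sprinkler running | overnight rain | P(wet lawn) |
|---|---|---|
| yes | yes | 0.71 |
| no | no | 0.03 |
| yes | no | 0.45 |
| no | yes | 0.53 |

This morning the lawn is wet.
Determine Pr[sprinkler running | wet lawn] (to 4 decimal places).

Pr[sprinkler running | wet lawn] ≈ 0.7759

Weight on sprinkler running=true, given the evidence: 0.143797 + 0.021619 = 0.165416
Normalizer over all consistent configurations: 0.03·0.65·0.913 + 0.53·0.65·0.087 + 0.45·0.35·0.913 + 0.71·0.35·0.087 = 0.213191
P(sprinkler running | wet lawn) = 0.165416/0.213191 ≈ 0.7759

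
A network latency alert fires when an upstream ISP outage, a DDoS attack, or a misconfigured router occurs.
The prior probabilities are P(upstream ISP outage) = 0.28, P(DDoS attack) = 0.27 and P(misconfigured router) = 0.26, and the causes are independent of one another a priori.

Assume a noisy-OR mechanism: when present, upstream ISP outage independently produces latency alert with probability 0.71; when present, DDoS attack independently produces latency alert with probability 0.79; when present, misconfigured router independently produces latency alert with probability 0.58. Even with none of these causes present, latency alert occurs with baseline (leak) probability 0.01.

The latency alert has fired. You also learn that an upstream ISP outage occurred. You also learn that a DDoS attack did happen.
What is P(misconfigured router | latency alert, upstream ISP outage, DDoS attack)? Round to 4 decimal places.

Under noisy-OR, P(latency alert | causes) = 1 − (1−0.01)·∏(1−qᵢ) over the active causes.
Weight on misconfigured router=true, given the evidence: 0.974678×0.26 = 0.253416
Normalizer over all consistent configurations: 0.939709×0.74 + 0.974678×0.26 = 0.948801
P(misconfigured router | latency alert, upstream ISP outage, DDoS attack) = 0.253416/0.948801 ≈ 0.2671

P(misconfigured router | latency alert, upstream ISP outage, DDoS attack) ≈ 0.2671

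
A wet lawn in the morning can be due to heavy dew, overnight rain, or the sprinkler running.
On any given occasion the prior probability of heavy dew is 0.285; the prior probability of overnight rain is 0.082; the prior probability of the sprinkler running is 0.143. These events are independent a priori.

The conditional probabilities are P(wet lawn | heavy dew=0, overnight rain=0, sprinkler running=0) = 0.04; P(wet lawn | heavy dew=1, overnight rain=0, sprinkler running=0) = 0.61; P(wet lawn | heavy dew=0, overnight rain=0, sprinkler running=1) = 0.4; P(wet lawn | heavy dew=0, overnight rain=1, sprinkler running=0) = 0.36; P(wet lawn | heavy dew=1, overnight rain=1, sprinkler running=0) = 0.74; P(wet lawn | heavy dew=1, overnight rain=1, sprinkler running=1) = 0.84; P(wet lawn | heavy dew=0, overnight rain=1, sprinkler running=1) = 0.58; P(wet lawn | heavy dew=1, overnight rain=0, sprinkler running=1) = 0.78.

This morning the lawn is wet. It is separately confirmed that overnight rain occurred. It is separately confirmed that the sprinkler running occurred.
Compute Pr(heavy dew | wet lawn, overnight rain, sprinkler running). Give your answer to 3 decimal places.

P(wet lawn | overnight rain, sprinkler running) = 0.58·0.715 + 0.84·0.285 = 0.414700 + 0.239400 = 0.654100
The heavy dew-present share is 0.84·0.285 = 0.239400.
P(heavy dew | wet lawn, overnight rain, sprinkler running) = 0.239400 / 0.654100 ≈ 0.366

Pr(heavy dew | wet lawn, overnight rain, sprinkler running) ≈ 0.366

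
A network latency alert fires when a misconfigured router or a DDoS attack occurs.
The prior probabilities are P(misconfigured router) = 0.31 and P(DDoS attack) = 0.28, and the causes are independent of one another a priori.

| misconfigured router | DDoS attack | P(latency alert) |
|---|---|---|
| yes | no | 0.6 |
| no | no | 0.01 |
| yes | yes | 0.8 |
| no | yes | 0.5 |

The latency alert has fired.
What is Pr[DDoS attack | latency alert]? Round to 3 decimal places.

Pr[DDoS attack | latency alert] ≈ 0.545

Numerator (weight on configurations with DDoS attack): 0.096600 + 0.069440 = 0.166040
The normalizing constant is 0.01*0.69*0.72 + 0.5*0.69*0.28 + 0.6*0.31*0.72 + 0.8*0.31*0.28 = 0.304928
Posterior = 0.166040 / 0.304928 ≈ 0.545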